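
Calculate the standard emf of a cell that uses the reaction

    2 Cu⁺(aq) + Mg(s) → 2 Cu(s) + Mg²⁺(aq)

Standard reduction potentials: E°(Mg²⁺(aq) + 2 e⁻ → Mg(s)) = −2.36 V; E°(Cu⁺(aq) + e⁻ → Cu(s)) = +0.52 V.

+2.88 V

Cu⁺(aq) gains electrons, so the Cu⁺/Cu couple is the cathode; the Mg²⁺/Mg couple is the anode.
E°cell = E°(cathode) − E°(anode) = +0.52 − (−2.36) = +2.88 V.
The positive value indicates the reaction is spontaneous as written.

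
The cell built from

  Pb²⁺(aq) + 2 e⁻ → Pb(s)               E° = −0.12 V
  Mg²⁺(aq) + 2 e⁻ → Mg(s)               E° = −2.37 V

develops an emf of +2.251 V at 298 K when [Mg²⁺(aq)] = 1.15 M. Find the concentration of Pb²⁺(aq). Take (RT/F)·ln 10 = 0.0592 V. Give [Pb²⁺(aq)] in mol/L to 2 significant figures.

The Pb²⁺/Pb couple has the larger reduction potential, so it is the cathode: E°cell = −0.12 − (−2.37) = +2.25 V and n = 2.
Rearranging E = E° − (0.0592/n)·log Q gives log Q = 2(+2.25 − (+2.251))/0.0592 = −0.034.
For Pb²⁺(aq) + Mg(s) → Pb(s) + Mg²⁺(aq), the reaction quotient is Q = [Mg²⁺(aq)] / [Pb²⁺(aq)].
Solving for the unknown gives log [Pb²⁺(aq)] = 0.095, so [Pb²⁺(aq)] ≈ 1.2 M.

1.2 M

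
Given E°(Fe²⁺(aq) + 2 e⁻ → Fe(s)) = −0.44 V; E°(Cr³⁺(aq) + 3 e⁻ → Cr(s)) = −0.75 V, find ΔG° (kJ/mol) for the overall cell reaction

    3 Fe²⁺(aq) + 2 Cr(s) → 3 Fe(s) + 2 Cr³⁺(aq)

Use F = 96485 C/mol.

−179 kJ/mol

In the reaction as written Fe²⁺(aq) is reduced, so the Fe²⁺/Fe couple is the cathode and Cr³⁺/Cr is the anode.
E°cell = −0.44 − (−0.75) = +0.31 V; balancing electrons gives n = 6.
ΔG° = −nFE°cell = −(6)(96485)(+0.31) J/mol = −179 kJ/mol.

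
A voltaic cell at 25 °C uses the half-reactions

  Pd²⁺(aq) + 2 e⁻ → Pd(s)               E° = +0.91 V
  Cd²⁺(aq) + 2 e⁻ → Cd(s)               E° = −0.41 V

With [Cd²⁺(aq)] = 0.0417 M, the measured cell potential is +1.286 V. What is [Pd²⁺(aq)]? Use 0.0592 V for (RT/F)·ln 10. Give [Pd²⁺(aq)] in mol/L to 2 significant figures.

The Pd²⁺/Pd couple has the larger reduction potential, so it is the cathode: E°cell = +0.91 − (−0.41) = +1.32 V and n = 2.
From the Nernst equation, log Q = n(E° − E)/0.0592 = 2·(+1.32 − (+1.286))/0.0592 = 1.149.
The balanced reaction is Pd²⁺(aq) + Cd(s) → Pd(s) + Cd²⁺(aq), so Q = [Cd²⁺(aq)] / [Pd²⁺(aq)].
Solving for the unknown gives log [Pd²⁺(aq)] = −2.529, so [Pd²⁺(aq)] ≈ 0.0030 M.

0.0030 M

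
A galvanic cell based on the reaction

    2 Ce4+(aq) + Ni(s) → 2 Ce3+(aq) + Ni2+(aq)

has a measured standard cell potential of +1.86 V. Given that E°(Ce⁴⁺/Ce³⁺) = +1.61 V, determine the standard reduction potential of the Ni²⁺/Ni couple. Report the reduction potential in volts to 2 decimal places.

In the reaction as written the Ce⁴⁺/Ce³⁺ couple is reduced (cathode) and Ni²⁺/Ni is oxidized (anode), so E°cell = E°(Ce⁴⁺/Ce³⁺) − E°(Ni²⁺/Ni).
E°(Ni²⁺/Ni) = E°(cathode) − E°cell = +1.61 − (+1.86) = −0.25 V.

−0.25 V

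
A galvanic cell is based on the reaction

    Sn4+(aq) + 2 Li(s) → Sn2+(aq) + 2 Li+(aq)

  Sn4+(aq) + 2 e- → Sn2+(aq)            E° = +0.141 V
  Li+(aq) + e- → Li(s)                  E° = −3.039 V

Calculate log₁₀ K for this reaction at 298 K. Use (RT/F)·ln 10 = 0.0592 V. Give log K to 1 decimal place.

log K = 107.4

The Sn⁴⁺/Sn²⁺ couple is reduced (cathode); E°cell = +0.141 − (−3.039) = +3.180 V with n = 2.
At equilibrium E = 0, so log K = nE°cell / 0.0592 = (2)(+3.180) / 0.0592 = 107.4.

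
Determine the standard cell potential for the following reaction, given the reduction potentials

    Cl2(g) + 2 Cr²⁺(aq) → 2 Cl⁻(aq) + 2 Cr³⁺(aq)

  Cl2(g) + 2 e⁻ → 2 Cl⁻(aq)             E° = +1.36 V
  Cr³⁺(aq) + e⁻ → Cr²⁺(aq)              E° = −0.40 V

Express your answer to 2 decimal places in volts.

+1.76 V

Cl2(g) gains electrons, so the Cl₂/Cl⁻ couple is the cathode; the Cr³⁺/Cr²⁺ couple is the anode.
E°cell = E°(cathode) − E°(anode) = +1.36 − (−0.40) = +1.76 V.
The positive value indicates the reaction is spontaneous as written.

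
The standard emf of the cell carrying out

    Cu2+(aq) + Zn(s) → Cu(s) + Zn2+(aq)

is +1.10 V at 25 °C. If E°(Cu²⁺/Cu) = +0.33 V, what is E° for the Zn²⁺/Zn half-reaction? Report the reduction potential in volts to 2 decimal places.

−0.77 V

In the reaction as written the Cu²⁺/Cu couple is reduced (cathode) and Zn²⁺/Zn is oxidized (anode), so E°cell = E°(Cu²⁺/Cu) − E°(Zn²⁺/Zn).
E°(Zn²⁺/Zn) = E°(cathode) − E°cell = +0.33 − (+1.10) = −0.77 V.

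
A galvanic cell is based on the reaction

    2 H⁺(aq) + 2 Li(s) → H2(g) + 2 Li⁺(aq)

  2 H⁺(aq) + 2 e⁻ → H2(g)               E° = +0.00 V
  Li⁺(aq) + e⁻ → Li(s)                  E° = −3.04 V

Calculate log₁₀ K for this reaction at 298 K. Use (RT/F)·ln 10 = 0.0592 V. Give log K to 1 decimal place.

The 2H⁺/H₂ couple is reduced (cathode); E°cell = +0.00 − (−3.04) = +3.04 V with n = 2.
At equilibrium E = 0, so log K = nE°cell / 0.0592 = (2)(+3.04) / 0.0592 = 102.7.

log K = 102.7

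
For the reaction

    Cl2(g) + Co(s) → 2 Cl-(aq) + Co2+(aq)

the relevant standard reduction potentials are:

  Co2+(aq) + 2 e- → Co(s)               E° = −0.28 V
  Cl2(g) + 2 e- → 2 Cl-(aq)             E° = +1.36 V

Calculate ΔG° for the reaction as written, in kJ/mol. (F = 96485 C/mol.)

−316 kJ/mol

In the reaction as written Cl2(g) is reduced, so the Cl₂/Cl⁻ couple is the cathode and Co²⁺/Co is the anode.
E°cell = +1.36 − (−0.28) = +1.64 V; balancing electrons gives n = 2.
ΔG° = −nFE°cell = −(2)(96485)(+1.64) J/mol = −316 kJ/mol.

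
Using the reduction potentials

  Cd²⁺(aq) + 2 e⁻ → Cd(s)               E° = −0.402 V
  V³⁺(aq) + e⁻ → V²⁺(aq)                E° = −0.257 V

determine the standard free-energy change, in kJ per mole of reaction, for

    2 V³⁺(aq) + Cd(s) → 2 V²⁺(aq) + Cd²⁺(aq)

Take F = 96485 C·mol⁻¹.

In the reaction as written V³⁺(aq) is reduced, so the V³⁺/V²⁺ couple is the cathode and Cd²⁺/Cd is the anode.
E°cell = −0.257 − (−0.402) = +0.145 V; balancing electrons gives n = 2.
ΔG° = −nFE°cell = −(2)(96485)(+0.145) J/mol = −28.0 kJ/mol.

−28.0 kJ/mol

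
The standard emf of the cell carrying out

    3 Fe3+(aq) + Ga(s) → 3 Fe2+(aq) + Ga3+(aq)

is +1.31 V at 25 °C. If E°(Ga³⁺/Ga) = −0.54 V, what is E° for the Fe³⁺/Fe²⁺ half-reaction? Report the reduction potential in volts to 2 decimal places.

+0.77 V

In the reaction as written the Fe³⁺/Fe²⁺ couple is reduced (cathode) and Ga³⁺/Ga is oxidized (anode), so E°cell = E°(Fe³⁺/Fe²⁺) − E°(Ga³⁺/Ga).
E°(Fe³⁺/Fe²⁺) = E°cell + E°(anode) = +1.31 + (−0.54) = +0.77 V.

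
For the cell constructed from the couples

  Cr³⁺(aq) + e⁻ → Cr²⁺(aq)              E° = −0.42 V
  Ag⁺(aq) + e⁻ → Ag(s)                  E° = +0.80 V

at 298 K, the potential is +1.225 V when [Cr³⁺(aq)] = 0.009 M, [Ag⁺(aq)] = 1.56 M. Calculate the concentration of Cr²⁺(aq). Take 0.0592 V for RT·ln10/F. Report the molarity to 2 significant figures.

0.0070 M

Ag⁺/Ag is the cathode (higher E°); E°cell = +0.80 − (−0.42) = +1.22 V with n = 1.
Since E = E° − (0.0592/n)·log Q, log Q = n(E° − E)/0.0592 = −0.084.
The balanced reaction is Ag⁺(aq) + Cr²⁺(aq) → Ag(s) + Cr³⁺(aq), so Q = [Cr³⁺(aq)] / ([Ag⁺(aq)]·[Cr²⁺(aq)]).
Substituting the known concentrations and solving, log [Cr²⁺(aq)] = −2.155 and [Cr²⁺(aq)] = 0.0070 M.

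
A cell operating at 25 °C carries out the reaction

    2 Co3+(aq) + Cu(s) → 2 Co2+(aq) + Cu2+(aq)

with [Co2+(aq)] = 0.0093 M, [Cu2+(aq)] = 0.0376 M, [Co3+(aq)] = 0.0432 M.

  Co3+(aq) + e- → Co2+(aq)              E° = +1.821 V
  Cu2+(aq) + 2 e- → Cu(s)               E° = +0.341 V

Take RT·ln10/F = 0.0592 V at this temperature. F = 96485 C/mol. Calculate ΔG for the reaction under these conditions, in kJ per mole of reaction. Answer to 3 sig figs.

With Co³⁺/Co²⁺ reduced at the cathode, E°cell = +1.821 − (+0.341) = +1.480 V and n = 2.
Here Q = ([Co2+(aq)]^2·[Cu2+(aq)]) / [Co3+(aq)]^2 = 0.00174 (log Q = −2.759), giving E = +1.480 − (0.0592/2)·(−2.759) = +1.5617 V.
Finally ΔG = −nFE = −(2)(96485 C/mol)(+1.5617 V) = −301 kJ/mol.

−301 kJ/mol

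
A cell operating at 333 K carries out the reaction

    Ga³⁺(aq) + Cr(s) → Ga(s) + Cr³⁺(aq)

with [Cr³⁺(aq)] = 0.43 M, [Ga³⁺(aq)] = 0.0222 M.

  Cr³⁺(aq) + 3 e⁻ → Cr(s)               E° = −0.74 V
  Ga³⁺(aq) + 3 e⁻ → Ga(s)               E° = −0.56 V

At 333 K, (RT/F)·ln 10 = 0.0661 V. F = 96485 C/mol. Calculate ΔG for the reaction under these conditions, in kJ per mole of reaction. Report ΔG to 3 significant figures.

E°cell = −0.56 − (−0.74) = +0.18 V; the balanced reaction transfers n = 3 electrons.
Here Q = [Cr³⁺(aq)] / [Ga³⁺(aq)] = 19.4 (log Q = 1.287), giving E = +0.18 − (0.0661/3)·(1.287) = +0.1516 V.
Then ΔG = −nFE = −3 × 96485 × +0.1516 J/mol = −43.9 kJ/mol.

−43.9 kJ/mol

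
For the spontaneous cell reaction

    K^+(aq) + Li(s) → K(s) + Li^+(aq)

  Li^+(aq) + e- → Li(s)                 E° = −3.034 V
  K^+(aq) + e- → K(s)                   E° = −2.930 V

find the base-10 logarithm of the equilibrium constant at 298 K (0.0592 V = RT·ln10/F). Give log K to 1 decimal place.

The K⁺/K couple is reduced (cathode); E°cell = −2.930 − (−3.034) = +0.104 V with n = 1.
At equilibrium E = 0, so log K = nE°cell / 0.0592 = (1)(+0.104) / 0.0592 = 1.8.

log K = 1.8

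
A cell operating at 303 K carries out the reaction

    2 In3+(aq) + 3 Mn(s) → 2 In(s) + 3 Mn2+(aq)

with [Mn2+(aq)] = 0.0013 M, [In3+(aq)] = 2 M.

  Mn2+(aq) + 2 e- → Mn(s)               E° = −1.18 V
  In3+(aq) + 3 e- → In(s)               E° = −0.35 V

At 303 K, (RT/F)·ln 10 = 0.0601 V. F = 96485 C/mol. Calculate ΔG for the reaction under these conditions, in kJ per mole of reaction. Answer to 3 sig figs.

With In³⁺/In reduced at the cathode, E°cell = −0.35 − (−1.18) = +0.83 V and n = 6.
The reaction quotient is [Mn2+(aq)]^3 / [In3+(aq)]^2 = 5.49×10^−10; by Nernst, E = +0.83 − (0.0601/6)(−9.260) = +0.9228 V.
Then ΔG = −nFE = −6 × 96485 × +0.9228 J/mol = −534 kJ/mol.

−534 kJ/mol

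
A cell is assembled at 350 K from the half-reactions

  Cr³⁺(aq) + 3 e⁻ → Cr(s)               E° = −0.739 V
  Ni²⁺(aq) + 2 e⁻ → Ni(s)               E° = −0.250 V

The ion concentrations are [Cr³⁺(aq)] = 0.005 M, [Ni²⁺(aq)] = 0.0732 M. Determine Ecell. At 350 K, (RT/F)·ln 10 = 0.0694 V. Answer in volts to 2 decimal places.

Since E°(Ni²⁺/Ni) > E°(Cr³⁺/Cr), Ni²⁺/Ni serves as the cathode.
E°cell = −0.250 − (−0.739) = +0.489 V, with n = 6 electrons transferred.
Balancing gives 3 Ni²⁺(aq) + 2 Cr(s) → 3 Ni(s) + 2 Cr³⁺(aq); hence Q = [Cr³⁺(aq)]^2 / [Ni²⁺(aq)]^3 = 0.0637 (log Q = −1.196).
E = E° − (0.0694/n)·log Q = +0.489 − (0.0694/6)(−1.196) = +0.50 V.

+0.50 V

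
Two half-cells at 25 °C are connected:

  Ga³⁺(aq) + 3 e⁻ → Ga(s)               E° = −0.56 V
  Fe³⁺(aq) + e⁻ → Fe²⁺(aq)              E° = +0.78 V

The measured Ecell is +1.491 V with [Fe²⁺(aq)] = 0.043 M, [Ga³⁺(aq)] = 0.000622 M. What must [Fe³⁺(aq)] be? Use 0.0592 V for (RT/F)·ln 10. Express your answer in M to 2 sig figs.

With Fe³⁺/Fe²⁺ at the cathode and Ga³⁺/Ga at the anode, E°cell = +0.78 − (−0.56) = +1.34 V (n = 3).
Since E = E° − (0.0592/n)·log Q, log Q = n(E° − E)/0.0592 = −7.652.
The balanced reaction is 3 Fe³⁺(aq) + Ga(s) → 3 Fe²⁺(aq) + Ga³⁺(aq), so Q = ([Fe²⁺(aq)]^3·[Ga³⁺(aq)]) / [Fe³⁺(aq)]^3.
Solving for the unknown gives log [Fe³⁺(aq)] = 0.115, so [Fe³⁺(aq)] ≈ 1.3 M.

1.3 M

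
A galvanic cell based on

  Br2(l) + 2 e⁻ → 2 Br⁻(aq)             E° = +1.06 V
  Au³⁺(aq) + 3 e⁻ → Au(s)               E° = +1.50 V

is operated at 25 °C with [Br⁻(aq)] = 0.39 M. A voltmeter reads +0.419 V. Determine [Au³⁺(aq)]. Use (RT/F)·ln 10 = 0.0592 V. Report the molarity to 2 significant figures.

1.5 M

The Au³⁺/Au couple has the larger reduction potential, so it is the cathode: E°cell = +1.50 − (+1.06) = +0.44 V and n = 6.
Since E = E° − (0.0592/n)·log Q, log Q = n(E° − E)/0.0592 = 2.128.
The balanced reaction is 2 Au³⁺(aq) + 6 Br⁻(aq) → 2 Au(s) + 3 Br2(l), so Q = 1 / ([Au³⁺(aq)]^2·[Br⁻(aq)]^6).
Solving for the unknown gives log [Au³⁺(aq)] = 0.163, so [Au³⁺(aq)] ≈ 1.5 M.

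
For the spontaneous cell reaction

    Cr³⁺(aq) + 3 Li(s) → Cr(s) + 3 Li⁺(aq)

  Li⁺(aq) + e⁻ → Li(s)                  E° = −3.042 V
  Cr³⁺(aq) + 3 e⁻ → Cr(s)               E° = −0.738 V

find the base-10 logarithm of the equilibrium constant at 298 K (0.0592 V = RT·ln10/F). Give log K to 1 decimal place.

log K = 116.8

The Cr³⁺/Cr couple is reduced (cathode); E°cell = −0.738 − (−3.042) = +2.304 V with n = 3.
At equilibrium E = 0, so log K = nE°cell / 0.0592 = (3)(+2.304) / 0.0592 = 116.8.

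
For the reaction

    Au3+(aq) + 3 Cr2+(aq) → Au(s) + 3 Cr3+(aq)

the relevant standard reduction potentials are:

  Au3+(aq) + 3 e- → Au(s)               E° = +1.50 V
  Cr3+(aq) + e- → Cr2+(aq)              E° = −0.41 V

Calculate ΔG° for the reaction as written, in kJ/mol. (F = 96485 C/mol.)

In the reaction as written Au3+(aq) is reduced, so the Au³⁺/Au couple is the cathode and Cr³⁺/Cr²⁺ is the anode.
E°cell = +1.50 − (−0.41) = +1.91 V; balancing electrons gives n = 3.
ΔG° = −nFE°cell = −(3)(96485)(+1.91) J/mol = −553 kJ/mol.

−553 kJ/mol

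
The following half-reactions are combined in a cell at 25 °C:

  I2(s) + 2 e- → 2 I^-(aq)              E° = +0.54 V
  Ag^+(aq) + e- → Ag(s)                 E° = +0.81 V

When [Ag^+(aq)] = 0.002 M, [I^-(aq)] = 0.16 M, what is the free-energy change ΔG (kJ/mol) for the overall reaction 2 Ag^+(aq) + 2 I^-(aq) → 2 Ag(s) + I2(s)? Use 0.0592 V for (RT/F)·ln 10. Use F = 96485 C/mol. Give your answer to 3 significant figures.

The standard cell potential is +0.81 − (+0.54) = +0.27 V, with n = 2 electrons in the balanced equation.
Here Q = 1 / ([Ag^+(aq)]^2·[I^-(aq)]^2) = 9.77×10^6 (log Q = 6.990), giving E = +0.27 − (0.0592/2)·(6.990) = +0.0631 V.
Finally ΔG = −nFE = −(2)(96485 C/mol)(+0.0631 V) = −12.2 kJ/mol.

−12.2 kJ/mol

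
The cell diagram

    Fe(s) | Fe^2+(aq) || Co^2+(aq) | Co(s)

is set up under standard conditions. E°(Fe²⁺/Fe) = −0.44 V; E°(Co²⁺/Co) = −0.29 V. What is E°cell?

+0.15 V

By convention the left-hand electrode in cell notation is the anode (oxidation) and the right-hand electrode is the cathode (reduction).
E°cell = E°(right) − E°(left) = −0.29 − (−0.44) = +0.15 V.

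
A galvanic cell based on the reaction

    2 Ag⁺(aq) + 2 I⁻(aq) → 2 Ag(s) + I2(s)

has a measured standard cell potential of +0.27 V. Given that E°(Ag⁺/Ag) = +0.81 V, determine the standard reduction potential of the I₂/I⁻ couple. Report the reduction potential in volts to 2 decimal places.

+0.54 V

In the reaction as written the Ag⁺/Ag couple is reduced (cathode) and I₂/I⁻ is oxidized (anode), so E°cell = E°(Ag⁺/Ag) − E°(I₂/I⁻).
E°(I₂/I⁻) = E°(cathode) − E°cell = +0.81 − (+0.27) = +0.54 V.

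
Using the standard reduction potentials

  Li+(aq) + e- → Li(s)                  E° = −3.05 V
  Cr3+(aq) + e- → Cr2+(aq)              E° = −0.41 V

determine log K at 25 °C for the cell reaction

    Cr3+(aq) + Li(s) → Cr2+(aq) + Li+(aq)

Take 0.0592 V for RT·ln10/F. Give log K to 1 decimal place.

log K = 44.6

The Cr³⁺/Cr²⁺ couple is reduced (cathode); E°cell = −0.41 − (−3.05) = +2.64 V with n = 1.
At equilibrium E = 0, so log K = nE°cell / 0.0592 = (1)(+2.64) / 0.0592 = 44.6.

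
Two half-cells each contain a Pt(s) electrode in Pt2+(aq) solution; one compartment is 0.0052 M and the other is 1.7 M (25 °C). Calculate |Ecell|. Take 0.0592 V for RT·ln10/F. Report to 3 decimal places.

For a concentration cell E°cell = 0, since both electrodes use the same couple.
The compartment with the higher Pt2+(aq) concentration (1.7 M) acts as the cathode; ions are reduced there and produced at the dilute (0.0052 M) anode.
With n = 2, Ecell = −(0.0592/2)·log([dilute]/[conc]) = −(0.0592/2)·log(0.0052/1.7) = +0.074 V.

0.074 V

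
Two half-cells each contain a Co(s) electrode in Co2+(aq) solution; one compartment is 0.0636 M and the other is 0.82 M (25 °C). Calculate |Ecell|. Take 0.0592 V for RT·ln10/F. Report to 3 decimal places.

For a concentration cell E°cell = 0, since both electrodes use the same couple.
The compartment with the higher Co2+(aq) concentration (0.82 M) acts as the cathode; ions are reduced there and produced at the dilute (0.0636 M) anode.
With n = 2, Ecell = −(0.0592/2)·log([dilute]/[conc]) = −(0.0592/2)·log(0.0636/0.82) = +0.033 V.

0.033 V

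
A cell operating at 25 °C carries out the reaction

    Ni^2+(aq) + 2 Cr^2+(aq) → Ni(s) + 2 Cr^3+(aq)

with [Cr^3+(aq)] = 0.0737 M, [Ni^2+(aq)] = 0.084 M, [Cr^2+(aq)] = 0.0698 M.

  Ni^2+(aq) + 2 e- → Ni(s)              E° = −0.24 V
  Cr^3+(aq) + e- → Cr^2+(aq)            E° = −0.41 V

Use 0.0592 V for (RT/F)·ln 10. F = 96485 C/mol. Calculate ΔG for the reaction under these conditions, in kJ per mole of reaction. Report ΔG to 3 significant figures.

−26.4 kJ/mol

The standard cell potential is −0.24 − (−0.41) = +0.17 V, with n = 2 electrons in the balanced equation.
The reaction quotient is [Cr^3+(aq)]^2 / ([Ni^2+(aq)]·[Cr^2+(aq)]^2) = 13.3; by Nernst, E = +0.17 − (0.0592/2)(1.123) = +0.1368 V.
ΔG = −nFE = −(2)(96485)(+0.1368) J/mol = −26.4 kJ/mol.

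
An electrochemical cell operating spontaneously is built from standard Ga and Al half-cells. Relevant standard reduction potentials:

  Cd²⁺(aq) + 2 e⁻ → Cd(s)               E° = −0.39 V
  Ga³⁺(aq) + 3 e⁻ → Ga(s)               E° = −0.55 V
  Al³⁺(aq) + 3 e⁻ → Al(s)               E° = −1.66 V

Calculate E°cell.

Of the two couples in this cell, the one with the more positive reduction potential is reduced at the cathode: here that is Ga³⁺/Ga (−0.55 V); Al³⁺/Al (−1.66 V) is the anode.
E°cell = E°(cathode) − E°(anode) = −0.55 − (−1.66) = +1.11 V.

+1.11 V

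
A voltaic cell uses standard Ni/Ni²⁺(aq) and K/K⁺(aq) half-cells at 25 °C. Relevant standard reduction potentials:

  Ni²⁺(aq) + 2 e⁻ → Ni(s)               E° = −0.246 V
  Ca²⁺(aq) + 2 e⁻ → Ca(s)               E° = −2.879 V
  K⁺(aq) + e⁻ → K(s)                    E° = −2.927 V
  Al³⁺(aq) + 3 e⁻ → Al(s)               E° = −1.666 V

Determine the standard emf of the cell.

+2.681 V

Of the two couples in this cell, the one with the more positive reduction potential is reduced at the cathode: here that is Ni²⁺/Ni (−0.246 V); K⁺/K (−2.927 V) is the anode.
E°cell = E°(cathode) − E°(anode) = −0.246 − (−2.927) = +2.681 V.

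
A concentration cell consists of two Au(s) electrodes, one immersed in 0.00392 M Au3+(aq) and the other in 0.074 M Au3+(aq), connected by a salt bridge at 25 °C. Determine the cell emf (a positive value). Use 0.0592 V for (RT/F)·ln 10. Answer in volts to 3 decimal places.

For a concentration cell E°cell = 0, since both electrodes use the same couple.
The compartment with the higher Au3+(aq) concentration (0.074 M) acts as the cathode; ions are reduced there and produced at the dilute (0.00392 M) anode.
With n = 3, Ecell = −(0.0592/3)·log([dilute]/[conc]) = −(0.0592/3)·log(0.00392/0.074) = +0.025 V.

0.025 V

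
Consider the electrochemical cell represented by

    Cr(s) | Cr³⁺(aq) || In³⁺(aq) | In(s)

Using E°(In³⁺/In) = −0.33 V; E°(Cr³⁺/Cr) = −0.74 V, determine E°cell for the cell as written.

By convention the left-hand electrode in cell notation is the anode (oxidation) and the right-hand electrode is the cathode (reduction).
E°cell = E°(right) − E°(left) = −0.33 − (−0.74) = +0.41 V.

+0.41 V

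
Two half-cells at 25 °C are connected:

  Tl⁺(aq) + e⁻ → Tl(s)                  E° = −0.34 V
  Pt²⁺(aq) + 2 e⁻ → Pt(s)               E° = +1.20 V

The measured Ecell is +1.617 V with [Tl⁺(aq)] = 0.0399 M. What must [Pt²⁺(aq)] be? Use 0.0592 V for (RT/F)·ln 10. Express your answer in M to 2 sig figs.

0.64 M

Pt²⁺/Pt is the cathode (higher E°); E°cell = +1.20 − (−0.34) = +1.54 V with n = 2.
Rearranging E = E° − (0.0592/n)·log Q gives log Q = 2(+1.54 − (+1.617))/0.0592 = −2.601.
For Pt²⁺(aq) + 2 Tl(s) → Pt(s) + 2 Tl⁺(aq), the reaction quotient is Q = [Tl⁺(aq)]^2 / [Pt²⁺(aq)].
Substituting the known concentrations and solving, log [Pt²⁺(aq)] = −0.197 and [Pt²⁺(aq)] = 0.64 M.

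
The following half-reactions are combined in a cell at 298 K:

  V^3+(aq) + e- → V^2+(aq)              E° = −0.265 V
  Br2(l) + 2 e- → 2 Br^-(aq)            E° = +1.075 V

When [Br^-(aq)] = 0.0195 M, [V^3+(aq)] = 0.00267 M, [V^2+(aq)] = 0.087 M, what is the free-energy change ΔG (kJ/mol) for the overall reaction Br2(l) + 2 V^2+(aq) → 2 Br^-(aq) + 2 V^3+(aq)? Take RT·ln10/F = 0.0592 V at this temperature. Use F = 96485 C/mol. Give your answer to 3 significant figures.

−295 kJ/mol

E°cell = +1.075 − (−0.265) = +1.340 V; the balanced reaction transfers n = 2 electrons.
Here Q = ([Br^-(aq)]^2·[V^3+(aq)]^2) / [V^2+(aq)]^2 = 3.58×10^−7 (log Q = −6.446), giving E = +1.340 − (0.0592/2)·(−6.446) = +1.5308 V.
Finally ΔG = −nFE = −(2)(96485 C/mol)(+1.5308 V) = −295 kJ/mol.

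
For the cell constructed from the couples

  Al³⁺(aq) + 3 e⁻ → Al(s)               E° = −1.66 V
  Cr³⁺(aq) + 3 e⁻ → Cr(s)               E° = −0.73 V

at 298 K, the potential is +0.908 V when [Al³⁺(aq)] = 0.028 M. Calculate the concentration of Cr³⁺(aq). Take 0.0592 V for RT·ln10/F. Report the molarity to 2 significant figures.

0.0021 M

The Cr³⁺/Cr couple has the larger reduction potential, so it is the cathode: E°cell = −0.73 − (−1.66) = +0.93 V and n = 3.
From the Nernst equation, log Q = n(E° − E)/0.0592 = 3·(+0.93 − (+0.908))/0.0592 = 1.115.
The balanced reaction is Cr³⁺(aq) + Al(s) → Cr(s) + Al³⁺(aq), so Q = [Al³⁺(aq)] / [Cr³⁺(aq)].
Solving for the unknown gives log [Cr³⁺(aq)] = −2.668, so [Cr³⁺(aq)] ≈ 0.0021 M.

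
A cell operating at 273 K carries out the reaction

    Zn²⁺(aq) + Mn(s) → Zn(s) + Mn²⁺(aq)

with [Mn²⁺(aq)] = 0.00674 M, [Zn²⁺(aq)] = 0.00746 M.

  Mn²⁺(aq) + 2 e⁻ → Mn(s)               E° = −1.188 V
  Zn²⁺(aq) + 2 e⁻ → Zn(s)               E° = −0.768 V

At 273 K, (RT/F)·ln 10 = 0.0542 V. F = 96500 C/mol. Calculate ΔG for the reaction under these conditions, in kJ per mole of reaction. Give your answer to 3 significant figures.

−81.3 kJ/mol

E°cell = −0.768 − (−1.188) = +0.420 V; the balanced reaction transfers n = 2 electrons.
Here Q = [Mn²⁺(aq)] / [Zn²⁺(aq)] = 0.903 (log Q = −0.044), giving E = +0.420 − (0.0542/2)·(−0.044) = +0.4212 V.
ΔG = −nFE = −(2)(96500)(+0.4212) J/mol = −81.3 kJ/mol.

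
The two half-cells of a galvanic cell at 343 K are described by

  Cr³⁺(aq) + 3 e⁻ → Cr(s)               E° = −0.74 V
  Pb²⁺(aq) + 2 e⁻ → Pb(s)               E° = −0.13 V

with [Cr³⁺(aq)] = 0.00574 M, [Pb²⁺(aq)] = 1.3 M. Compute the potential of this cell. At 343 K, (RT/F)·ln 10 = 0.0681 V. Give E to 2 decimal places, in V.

The Pb²⁺/Pb couple has the more positive E°, so it is the cathode; Cr³⁺/Cr is the anode.
E°cell = −0.13 − (−0.74) = +0.61 V, with n = 6 electrons transferred.
Balancing gives 3 Pb²⁺(aq) + 2 Cr(s) → 3 Pb(s) + 2 Cr³⁺(aq); hence Q = [Cr³⁺(aq)]^2 / [Pb²⁺(aq)]^3 = 1.5×10^−5 (log Q = −4.824).
E = E° − (0.0681/n)·log Q = +0.61 − (0.0681/6)(−4.824) = +0.66 V.

+0.66 V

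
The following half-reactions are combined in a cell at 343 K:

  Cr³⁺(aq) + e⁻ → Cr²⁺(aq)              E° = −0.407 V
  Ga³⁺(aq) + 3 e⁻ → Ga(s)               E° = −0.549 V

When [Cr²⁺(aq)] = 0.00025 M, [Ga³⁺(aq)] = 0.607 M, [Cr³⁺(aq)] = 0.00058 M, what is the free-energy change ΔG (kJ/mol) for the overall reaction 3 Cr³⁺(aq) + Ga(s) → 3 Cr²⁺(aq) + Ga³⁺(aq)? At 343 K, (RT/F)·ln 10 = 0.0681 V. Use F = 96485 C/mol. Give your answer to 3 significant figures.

−49.7 kJ/mol

With Cr³⁺/Cr²⁺ reduced at the cathode, E°cell = −0.407 − (−0.549) = +0.142 V and n = 3.
The reaction quotient is ([Cr²⁺(aq)]^3·[Ga³⁺(aq)]) / [Cr³⁺(aq)]^3 = 0.0486; by Nernst, E = +0.142 − (0.0681/3)(−1.313) = +0.1718 V.
Then ΔG = −nFE = −3 × 96485 × +0.1718 J/mol = −49.7 kJ/mol.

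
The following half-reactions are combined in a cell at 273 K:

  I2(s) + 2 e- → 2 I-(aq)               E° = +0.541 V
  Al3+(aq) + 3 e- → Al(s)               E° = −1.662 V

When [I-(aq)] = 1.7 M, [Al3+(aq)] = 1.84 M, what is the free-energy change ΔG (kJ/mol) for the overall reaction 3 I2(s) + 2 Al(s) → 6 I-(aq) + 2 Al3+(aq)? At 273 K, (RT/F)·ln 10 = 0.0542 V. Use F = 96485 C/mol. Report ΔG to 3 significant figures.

E°cell = +0.541 − (−1.662) = +2.203 V; the balanced reaction transfers n = 6 electrons.
Q = [I-(aq)]^6·[Al3+(aq)]^2 = 81.7, so log Q = 1.912 and E = +2.203 − (0.0542/6)(1.912) = +2.1857 V.
Finally ΔG = −nFE = −(6)(96485 C/mol)(+2.1857 V) = −1270 kJ/mol.

−1270 kJ/mol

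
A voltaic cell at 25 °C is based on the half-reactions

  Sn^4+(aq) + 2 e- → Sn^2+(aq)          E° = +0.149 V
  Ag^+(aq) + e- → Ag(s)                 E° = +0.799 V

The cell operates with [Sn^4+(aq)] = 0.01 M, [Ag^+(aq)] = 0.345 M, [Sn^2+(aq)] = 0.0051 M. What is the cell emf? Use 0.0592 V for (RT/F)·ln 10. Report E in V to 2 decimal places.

Since E°(Ag⁺/Ag) > E°(Sn⁴⁺/Sn²⁺), Ag⁺/Ag serves as the cathode.
E°cell = E°cat − E°an = +0.799 − (+0.149) = +0.650 V; n = 2.
Balancing gives 2 Ag^+(aq) + Sn^2+(aq) → 2 Ag(s) + Sn^4+(aq); hence Q = [Sn^4+(aq)] / ([Ag^+(aq)]^2·[Sn^2+(aq)]) = 16.5 (log Q = 1.217).
Applying E = E° − (RT ln10/nF)·log Q gives +0.650 − (0.0592/2)(1.217) = +0.61 V.

+0.61 V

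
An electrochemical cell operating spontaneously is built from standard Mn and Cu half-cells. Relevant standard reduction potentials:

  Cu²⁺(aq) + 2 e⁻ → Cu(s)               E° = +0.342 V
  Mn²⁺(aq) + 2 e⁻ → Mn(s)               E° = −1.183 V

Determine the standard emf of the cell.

Of the two couples in this cell, the one with the more positive reduction potential is reduced at the cathode: here that is Cu²⁺/Cu (+0.342 V); Mn²⁺/Mn (−1.183 V) is the anode.
E°cell = E°(cathode) − E°(anode) = +0.342 − (−1.183) = +1.525 V.

+1.525 V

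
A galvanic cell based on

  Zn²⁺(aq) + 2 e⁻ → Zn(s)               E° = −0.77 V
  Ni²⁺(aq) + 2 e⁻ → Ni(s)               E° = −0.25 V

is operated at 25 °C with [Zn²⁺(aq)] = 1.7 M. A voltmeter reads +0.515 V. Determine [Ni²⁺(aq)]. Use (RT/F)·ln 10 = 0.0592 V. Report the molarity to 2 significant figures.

1.2 M

With Ni²⁺/Ni at the cathode and Zn²⁺/Zn at the anode, E°cell = −0.25 − (−0.77) = +0.52 V (n = 2).
From the Nernst equation, log Q = n(E° − E)/0.0592 = 2·(+0.52 − (+0.515))/0.0592 = 0.169.
Balancing electrons gives Ni²⁺(aq) + Zn(s) → Ni(s) + Zn²⁺(aq); thus Q = [Zn²⁺(aq)] / [Ni²⁺(aq)].
Solving for the unknown gives log [Ni²⁺(aq)] = 0.061, so [Ni²⁺(aq)] ≈ 1.2 M.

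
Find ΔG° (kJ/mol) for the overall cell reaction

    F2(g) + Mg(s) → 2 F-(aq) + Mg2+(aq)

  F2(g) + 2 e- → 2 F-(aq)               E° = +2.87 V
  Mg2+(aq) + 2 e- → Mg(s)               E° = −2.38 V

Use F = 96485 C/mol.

−1013 kJ/mol

In the reaction as written F2(g) is reduced, so the F₂/F⁻ couple is the cathode and Mg²⁺/Mg is the anode.
E°cell = +2.87 − (−2.38) = +5.25 V; balancing electrons gives n = 2.
ΔG° = −nFE°cell = −(2)(96485)(+5.25) J/mol = −1013 kJ/mol.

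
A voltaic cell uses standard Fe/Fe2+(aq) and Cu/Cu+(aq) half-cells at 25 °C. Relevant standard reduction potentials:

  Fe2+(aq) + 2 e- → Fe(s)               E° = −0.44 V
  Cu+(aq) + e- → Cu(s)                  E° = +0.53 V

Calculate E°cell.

Of the two couples in this cell, the one with the more positive reduction potential is reduced at the cathode: here that is Cu⁺/Cu (+0.53 V); Fe²⁺/Fe (−0.44 V) is the anode.
E°cell = E°(cathode) − E°(anode) = +0.53 − (−0.44) = +0.97 V.

+0.97 V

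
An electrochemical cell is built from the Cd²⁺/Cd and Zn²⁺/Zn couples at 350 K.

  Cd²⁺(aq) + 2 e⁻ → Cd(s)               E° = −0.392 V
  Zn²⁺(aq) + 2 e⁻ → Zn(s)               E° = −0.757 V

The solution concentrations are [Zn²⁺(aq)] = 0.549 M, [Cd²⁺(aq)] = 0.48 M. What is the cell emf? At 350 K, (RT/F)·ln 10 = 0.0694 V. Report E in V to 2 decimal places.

+0.36 V

Cd²⁺/Cd is reduced (cathode, E° = −0.392 V) and Zn²⁺/Zn is oxidized (anode).
E°cell = −0.392 − (−0.757) = +0.365 V, with n = 2 electrons transferred.
For the overall reaction Cd²⁺(aq) + Zn(s) → Cd(s) + Zn²⁺(aq), Q = [Zn²⁺(aq)] / [Cd²⁺(aq)] = 1.14, giving log Q = 0.058.
Applying E = E° − (RT ln10/nF)·log Q gives +0.365 − (0.0694/2)(0.058) = +0.36 V.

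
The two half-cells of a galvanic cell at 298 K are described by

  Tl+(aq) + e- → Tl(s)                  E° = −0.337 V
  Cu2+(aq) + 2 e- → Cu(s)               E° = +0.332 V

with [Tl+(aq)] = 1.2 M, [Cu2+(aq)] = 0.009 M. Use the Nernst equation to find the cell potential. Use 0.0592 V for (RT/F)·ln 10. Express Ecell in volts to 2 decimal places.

Cu²⁺/Cu is reduced (cathode, E° = +0.332 V) and Tl⁺/Tl is oxidized (anode).
The standard potential is +0.332 − (−0.337) = +0.669 V and the balanced reaction transfers n = 2 electrons.
For the overall reaction Cu2+(aq) + 2 Tl(s) → Cu(s) + 2 Tl+(aq), Q = [Tl+(aq)]^2 / [Cu2+(aq)] = 160, giving log Q = 2.204.
By the Nernst equation, E = +0.669 − (0.0592/2)·(2.204) = +0.60 V.

+0.60 V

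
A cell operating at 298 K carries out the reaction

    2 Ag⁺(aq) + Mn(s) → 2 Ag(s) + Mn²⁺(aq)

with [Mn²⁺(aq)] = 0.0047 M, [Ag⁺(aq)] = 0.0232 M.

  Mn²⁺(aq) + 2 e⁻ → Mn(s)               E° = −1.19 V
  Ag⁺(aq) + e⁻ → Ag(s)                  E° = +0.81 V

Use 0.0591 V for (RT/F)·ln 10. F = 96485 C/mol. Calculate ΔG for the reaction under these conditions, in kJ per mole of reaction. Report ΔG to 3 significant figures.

E°cell = +0.81 − (−1.19) = +2.00 V; the balanced reaction transfers n = 2 electrons.
Q = [Mn²⁺(aq)] / [Ag⁺(aq)]^2 = 8.73, so log Q = 0.941 and E = +2.00 − (0.0591/2)(0.941) = +1.9722 V.
Then ΔG = −nFE = −2 × 96485 × +1.9722 J/mol = −381 kJ/mol.

−381 kJ/mol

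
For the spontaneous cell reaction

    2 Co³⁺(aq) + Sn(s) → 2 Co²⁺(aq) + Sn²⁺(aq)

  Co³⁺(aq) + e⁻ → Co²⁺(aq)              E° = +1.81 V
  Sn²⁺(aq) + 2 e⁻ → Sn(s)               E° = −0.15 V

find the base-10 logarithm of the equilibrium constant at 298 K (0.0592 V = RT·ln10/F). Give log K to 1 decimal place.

log K = 66.2

The Co³⁺/Co²⁺ couple is reduced (cathode); E°cell = +1.81 − (−0.15) = +1.96 V with n = 2.
At equilibrium E = 0, so log K = nE°cell / 0.0592 = (2)(+1.96) / 0.0592 = 66.2.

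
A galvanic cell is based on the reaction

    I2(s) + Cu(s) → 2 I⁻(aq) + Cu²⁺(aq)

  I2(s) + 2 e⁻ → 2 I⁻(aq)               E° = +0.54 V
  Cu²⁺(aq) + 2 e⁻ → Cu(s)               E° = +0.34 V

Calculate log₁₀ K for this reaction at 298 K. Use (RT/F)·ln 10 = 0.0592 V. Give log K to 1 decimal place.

The I₂/I⁻ couple is reduced (cathode); E°cell = +0.54 − (+0.34) = +0.20 V with n = 2.
At equilibrium E = 0, so log K = nE°cell / 0.0592 = (2)(+0.20) / 0.0592 = 6.8.

log K = 6.8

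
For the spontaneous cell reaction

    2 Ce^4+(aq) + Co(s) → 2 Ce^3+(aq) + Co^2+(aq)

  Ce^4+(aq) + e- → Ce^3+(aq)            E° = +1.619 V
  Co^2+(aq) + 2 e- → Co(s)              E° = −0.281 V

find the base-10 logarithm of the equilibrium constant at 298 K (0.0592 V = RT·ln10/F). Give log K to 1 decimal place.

log K = 64.2

The Ce⁴⁺/Ce³⁺ couple is reduced (cathode); E°cell = +1.619 − (−0.281) = +1.900 V with n = 2.
At equilibrium E = 0, so log K = nE°cell / 0.0592 = (2)(+1.900) / 0.0592 = 64.2.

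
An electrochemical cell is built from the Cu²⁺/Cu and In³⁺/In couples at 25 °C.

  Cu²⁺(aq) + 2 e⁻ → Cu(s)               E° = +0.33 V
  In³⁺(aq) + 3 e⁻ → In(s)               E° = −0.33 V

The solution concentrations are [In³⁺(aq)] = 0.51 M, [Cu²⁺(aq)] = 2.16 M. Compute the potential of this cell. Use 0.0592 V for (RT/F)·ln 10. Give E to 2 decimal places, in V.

+0.68 V

Cu²⁺/Cu is reduced (cathode, E° = +0.33 V) and In³⁺/In is oxidized (anode).
E°cell = +0.33 − (−0.33) = +0.66 V, with n = 6 electrons transferred.
The balanced reaction is 3 Cu²⁺(aq) + 2 In(s) → 3 Cu(s) + 2 In³⁺(aq), so Q = [In³⁺(aq)]^2 / [Cu²⁺(aq)]^3 = 0.0258 and log Q = −1.588.
E = E° − (0.0592/n)·log Q = +0.66 − (0.0592/6)(−1.588) = +0.68 V.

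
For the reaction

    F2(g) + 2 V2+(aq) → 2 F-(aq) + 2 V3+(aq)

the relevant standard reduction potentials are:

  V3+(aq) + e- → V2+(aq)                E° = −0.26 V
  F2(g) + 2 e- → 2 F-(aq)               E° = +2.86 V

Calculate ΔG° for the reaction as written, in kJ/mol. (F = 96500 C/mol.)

In the reaction as written F2(g) is reduced, so the F₂/F⁻ couple is the cathode and V³⁺/V²⁺ is the anode.
E°cell = +2.86 − (−0.26) = +3.12 V; balancing electrons gives n = 2.
ΔG° = −nFE°cell = −(2)(96500)(+3.12) J/mol = −602 kJ/mol.

−602 kJ/mol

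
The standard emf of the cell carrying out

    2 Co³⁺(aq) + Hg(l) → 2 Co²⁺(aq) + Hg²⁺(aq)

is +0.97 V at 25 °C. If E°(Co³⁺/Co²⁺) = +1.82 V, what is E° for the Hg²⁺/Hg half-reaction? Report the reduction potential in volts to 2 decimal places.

+0.85 V

In the reaction as written the Co³⁺/Co²⁺ couple is reduced (cathode) and Hg²⁺/Hg is oxidized (anode), so E°cell = E°(Co³⁺/Co²⁺) − E°(Hg²⁺/Hg).
E°(Hg²⁺/Hg) = E°(cathode) − E°cell = +1.82 − (+0.97) = +0.85 V.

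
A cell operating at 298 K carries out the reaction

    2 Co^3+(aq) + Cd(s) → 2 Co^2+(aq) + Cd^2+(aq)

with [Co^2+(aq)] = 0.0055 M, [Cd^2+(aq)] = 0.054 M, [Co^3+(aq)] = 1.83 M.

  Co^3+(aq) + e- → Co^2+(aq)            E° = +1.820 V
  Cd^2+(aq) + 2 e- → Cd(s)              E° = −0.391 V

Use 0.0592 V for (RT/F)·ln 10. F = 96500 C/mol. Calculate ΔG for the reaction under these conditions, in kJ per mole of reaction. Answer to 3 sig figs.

−463 kJ/mol

The standard cell potential is +1.820 − (−0.391) = +2.211 V, with n = 2 electrons in the balanced equation.
Q = ([Co^2+(aq)]^2·[Cd^2+(aq)]) / [Co^3+(aq)]^2 = 4.88×10^−7, so log Q = −6.312 and E = +2.211 − (0.0592/2)(−6.312) = +2.3978 V.
Then ΔG = −nFE = −2 × 96500 × +2.3978 J/mol = −463 kJ/mol.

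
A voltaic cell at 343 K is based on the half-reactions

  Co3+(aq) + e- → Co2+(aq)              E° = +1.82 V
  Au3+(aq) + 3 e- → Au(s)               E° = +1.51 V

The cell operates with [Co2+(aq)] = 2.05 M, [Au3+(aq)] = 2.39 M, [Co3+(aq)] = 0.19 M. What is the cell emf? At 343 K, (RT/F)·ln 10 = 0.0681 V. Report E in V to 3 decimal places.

+0.231 V

Since E°(Co³⁺/Co²⁺) > E°(Au³⁺/Au), Co³⁺/Co²⁺ serves as the cathode.
E°cell = E°cat − E°an = +1.82 − (+1.51) = +0.31 V; n = 3.
The balanced reaction is 3 Co3+(aq) + Au(s) → 3 Co2+(aq) + Au3+(aq), so Q = ([Co2+(aq)]^3·[Au3+(aq)]) / [Co3+(aq)]^3 = 3×10^3 and log Q = 3.477.
Applying E = E° − (RT ln10/nF)·log Q gives +0.31 − (0.0681/3)(3.477) = +0.231 V.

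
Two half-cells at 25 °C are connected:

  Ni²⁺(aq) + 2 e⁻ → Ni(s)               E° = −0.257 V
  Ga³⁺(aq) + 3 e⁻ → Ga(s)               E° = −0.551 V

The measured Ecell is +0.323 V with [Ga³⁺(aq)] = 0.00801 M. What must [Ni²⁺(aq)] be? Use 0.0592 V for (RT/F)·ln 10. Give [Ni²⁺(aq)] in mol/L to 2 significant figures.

0.38 M

The Ni²⁺/Ni couple has the larger reduction potential, so it is the cathode: E°cell = −0.257 − (−0.551) = +0.294 V and n = 6.
Since E = E° − (0.0592/n)·log Q, log Q = n(E° − E)/0.0592 = −2.939.
For 3 Ni²⁺(aq) + 2 Ga(s) → 3 Ni(s) + 2 Ga³⁺(aq), the reaction quotient is Q = [Ga³⁺(aq)]^2 / [Ni²⁺(aq)]^3.
Isolating [Ni²⁺(aq)] in Q = 10^{−2.939} yields log [Ni²⁺(aq)] = −0.418, i.e. 0.38 M.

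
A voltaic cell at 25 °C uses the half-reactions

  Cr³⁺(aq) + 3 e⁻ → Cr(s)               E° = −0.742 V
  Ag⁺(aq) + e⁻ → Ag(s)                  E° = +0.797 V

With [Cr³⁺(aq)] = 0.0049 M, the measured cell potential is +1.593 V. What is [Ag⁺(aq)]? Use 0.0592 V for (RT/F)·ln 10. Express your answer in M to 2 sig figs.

1.4 M

The Ag⁺/Ag couple has the larger reduction potential, so it is the cathode: E°cell = +0.797 − (−0.742) = +1.539 V and n = 3.
From the Nernst equation, log Q = n(E° − E)/0.0592 = 3·(+1.539 − (+1.593))/0.0592 = −2.736.
Balancing electrons gives 3 Ag⁺(aq) + Cr(s) → 3 Ag(s) + Cr³⁺(aq); thus Q = [Cr³⁺(aq)] / [Ag⁺(aq)]^3.
Substituting the known concentrations and solving, log [Ag⁺(aq)] = 0.142 and [Ag⁺(aq)] = 1.4 M.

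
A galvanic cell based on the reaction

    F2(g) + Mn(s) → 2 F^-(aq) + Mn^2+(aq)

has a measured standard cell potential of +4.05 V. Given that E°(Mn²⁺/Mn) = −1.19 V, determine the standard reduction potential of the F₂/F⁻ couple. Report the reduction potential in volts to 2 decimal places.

+2.86 V

In the reaction as written the F₂/F⁻ couple is reduced (cathode) and Mn²⁺/Mn is oxidized (anode), so E°cell = E°(F₂/F⁻) − E°(Mn²⁺/Mn).
E°(F₂/F⁻) = E°cell + E°(anode) = +4.05 + (−1.19) = +2.86 V.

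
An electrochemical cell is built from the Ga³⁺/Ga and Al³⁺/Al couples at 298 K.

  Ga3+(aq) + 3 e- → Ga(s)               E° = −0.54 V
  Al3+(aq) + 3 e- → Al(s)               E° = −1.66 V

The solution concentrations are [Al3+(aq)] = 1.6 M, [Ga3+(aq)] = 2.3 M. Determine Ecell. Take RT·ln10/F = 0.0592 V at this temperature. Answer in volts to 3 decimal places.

Since E°(Ga³⁺/Ga) > E°(Al³⁺/Al), Ga³⁺/Ga serves as the cathode.
E°cell = −0.54 − (−1.66) = +1.12 V, with n = 3 electrons transferred.
The balanced reaction is Ga3+(aq) + Al(s) → Ga(s) + Al3+(aq), so Q = [Al3+(aq)] / [Ga3+(aq)] = 0.696 and log Q = −0.158.
By the Nernst equation, E = +1.12 − (0.0592/3)·(−0.158) = +1.123 V.

+1.123 V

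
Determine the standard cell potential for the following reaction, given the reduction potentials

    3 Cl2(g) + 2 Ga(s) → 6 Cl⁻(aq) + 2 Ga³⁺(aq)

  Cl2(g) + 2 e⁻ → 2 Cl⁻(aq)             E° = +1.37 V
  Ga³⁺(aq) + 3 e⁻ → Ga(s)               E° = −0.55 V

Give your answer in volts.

Cl2(g) gains electrons, so the Cl₂/Cl⁻ couple is the cathode; the Ga³⁺/Ga couple is the anode.
E°cell = E°(cathode) − E°(anode) = +1.37 − (−0.55) = +1.92 V.

+1.92 V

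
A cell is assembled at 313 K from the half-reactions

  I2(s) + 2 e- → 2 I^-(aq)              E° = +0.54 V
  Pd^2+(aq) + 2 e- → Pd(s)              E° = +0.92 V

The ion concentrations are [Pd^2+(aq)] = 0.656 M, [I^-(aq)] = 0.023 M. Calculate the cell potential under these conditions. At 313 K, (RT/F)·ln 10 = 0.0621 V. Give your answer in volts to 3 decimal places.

+0.273 V

The Pd²⁺/Pd couple has the more positive E°, so it is the cathode; I₂/I⁻ is the anode.
The standard potential is +0.92 − (+0.54) = +0.38 V and the balanced reaction transfers n = 2 electrons.
For the overall reaction Pd^2+(aq) + 2 I^-(aq) → Pd(s) + I2(s), Q = 1 / ([Pd^2+(aq)]·[I^-(aq)]^2) = 2.88×10^3, giving log Q = 3.460.
By the Nernst equation, E = +0.38 − (0.0621/2)·(3.460) = +0.273 V.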